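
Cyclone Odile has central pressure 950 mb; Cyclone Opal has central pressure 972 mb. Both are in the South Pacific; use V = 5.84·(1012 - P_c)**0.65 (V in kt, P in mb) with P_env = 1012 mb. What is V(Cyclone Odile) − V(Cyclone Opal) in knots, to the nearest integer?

21 kt

Cyclone Odile: ΔP = 62; V ≈ 5.84 × 62^0.65 ≈ 85.40 kt.
Cyclone Opal: ΔP = 40; V ≈ 5.84 × 40^0.65 ≈ 64.23 kt.
Difference ≈ 85.40 − 64.23 = 21.17 → 21 kt.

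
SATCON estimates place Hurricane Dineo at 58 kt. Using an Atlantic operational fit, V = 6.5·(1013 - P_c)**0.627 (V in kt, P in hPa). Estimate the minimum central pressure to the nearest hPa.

980 hPa

ΔP = (V / 6.5)^(1/0.627) = (58/6.5)^1.595.
58/6.5 = 8.923; 8.923^1.595 ≈ 32.81 hPa.
P_c = 1013 − 32.81 = 980.19 ≈ 980 hPa.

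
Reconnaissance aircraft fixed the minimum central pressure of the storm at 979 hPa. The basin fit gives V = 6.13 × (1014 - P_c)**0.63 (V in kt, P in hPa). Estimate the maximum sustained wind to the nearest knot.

ΔP = 1014 − 979 = 35 hPa.
35^0.63 ≈ 9.392.
V ≈ 6.13 × 9.392 ≈ 57.6 kt.

58 kt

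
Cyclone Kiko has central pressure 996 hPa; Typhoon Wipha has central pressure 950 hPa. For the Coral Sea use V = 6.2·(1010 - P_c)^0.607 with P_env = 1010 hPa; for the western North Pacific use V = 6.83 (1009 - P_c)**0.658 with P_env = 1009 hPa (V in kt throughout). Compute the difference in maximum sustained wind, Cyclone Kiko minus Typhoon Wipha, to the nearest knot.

-69 kt

Cyclone Kiko: ΔP = 14; V ≈ 6.2 × 14^0.607 ≈ 30.77 kt.
Typhoon Wipha: ΔP = 59; V ≈ 6.83 × 59^0.658 ≈ 99.92 kt.
Difference ≈ 30.77 − 99.92 = -69.15 → -69 kt.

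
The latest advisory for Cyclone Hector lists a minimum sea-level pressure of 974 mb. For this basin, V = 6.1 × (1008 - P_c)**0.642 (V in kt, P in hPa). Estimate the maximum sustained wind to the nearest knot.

ΔP = 1008 − 974 = 34 mb.
34^0.642 ≈ 9.621.
V ≈ 6.1 × 9.621 ≈ 58.7 kt.

59 kt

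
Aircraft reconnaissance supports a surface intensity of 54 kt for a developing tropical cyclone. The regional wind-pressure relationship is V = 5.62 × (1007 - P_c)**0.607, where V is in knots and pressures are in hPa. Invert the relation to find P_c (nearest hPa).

965 hPa

ΔP = (V / 5.62)^(1/0.607) = (54/5.62)^1.647.
54/5.62 = 9.609; 9.609^1.647 ≈ 41.58 hPa.
P_c = 1007 − 41.58 = 965.42 ≈ 965 hPa.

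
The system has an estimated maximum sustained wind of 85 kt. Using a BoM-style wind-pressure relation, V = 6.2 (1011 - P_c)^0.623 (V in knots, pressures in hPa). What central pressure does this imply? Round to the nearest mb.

944 mb

ΔP = (V / 6.2)^(1/0.623) = (85/6.2)^1.605.
85/6.2 = 13.710; 13.710^1.605 ≈ 66.85 mb.
P_c = 1011 − 66.85 = 944.15 ≈ 944 mb.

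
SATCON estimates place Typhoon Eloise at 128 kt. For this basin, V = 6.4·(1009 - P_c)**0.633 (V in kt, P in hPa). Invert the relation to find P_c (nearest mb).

ΔP = (V / 6.4)^(1/0.633) = (128/6.4)^1.580.
128/6.4 = 20.000; 20.000^1.580 ≈ 113.59 mb.
P_c = 1009 − 113.59 = 895.41 ≈ 895 mb.

895 mb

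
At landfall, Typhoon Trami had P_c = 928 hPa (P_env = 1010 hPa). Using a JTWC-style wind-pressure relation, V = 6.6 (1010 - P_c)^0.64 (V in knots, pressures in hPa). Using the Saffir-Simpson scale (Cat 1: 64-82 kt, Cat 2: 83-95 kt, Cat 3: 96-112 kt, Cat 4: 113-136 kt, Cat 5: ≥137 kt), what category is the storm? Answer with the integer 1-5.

3

ΔP = 1010 − 928 = 82 hPa.
V ≈ 6.6 × 82^0.64 = 6.6 × 16.78 ≈ 111 kt.
111 kt falls in the Category 3 band.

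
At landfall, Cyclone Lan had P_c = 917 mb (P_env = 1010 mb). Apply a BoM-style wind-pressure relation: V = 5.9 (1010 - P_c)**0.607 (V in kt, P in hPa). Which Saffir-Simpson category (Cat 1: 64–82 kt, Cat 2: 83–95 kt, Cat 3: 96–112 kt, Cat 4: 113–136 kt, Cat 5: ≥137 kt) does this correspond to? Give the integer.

2

ΔP = 1010 − 917 = 93 mb.
V ≈ 5.9 × 93^0.607 = 5.9 × 15.66 ≈ 92 kt.
92 kt falls in the Category 2 band.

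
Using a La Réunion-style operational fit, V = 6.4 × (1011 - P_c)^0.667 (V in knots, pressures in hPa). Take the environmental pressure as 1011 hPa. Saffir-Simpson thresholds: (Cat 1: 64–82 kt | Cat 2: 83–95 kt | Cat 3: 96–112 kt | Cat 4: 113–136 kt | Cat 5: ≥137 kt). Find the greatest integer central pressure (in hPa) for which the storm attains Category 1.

979 hPa

Category 1 begins at V = 64 kt.
Required ΔP = (64/6.4)^(1/0.667) = 10.000^1.499 ≈ 31.57 hPa.
P_c ≤ 1011 − 31.57 = 979.43, so the highest integer P_c is 979 hPa.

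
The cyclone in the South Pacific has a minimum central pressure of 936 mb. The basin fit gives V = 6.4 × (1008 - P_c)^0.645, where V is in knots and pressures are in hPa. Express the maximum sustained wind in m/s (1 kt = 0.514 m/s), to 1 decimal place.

ΔP = 1008 − 936 = 72 mb.
V ≈ 6.4 × 72^0.645 = 6.4 × 15.775 ≈ 100.962 kt.
100.962 × 0.514 ≈ 51.89 m/s → 51.9 m/s.

51.9 m/s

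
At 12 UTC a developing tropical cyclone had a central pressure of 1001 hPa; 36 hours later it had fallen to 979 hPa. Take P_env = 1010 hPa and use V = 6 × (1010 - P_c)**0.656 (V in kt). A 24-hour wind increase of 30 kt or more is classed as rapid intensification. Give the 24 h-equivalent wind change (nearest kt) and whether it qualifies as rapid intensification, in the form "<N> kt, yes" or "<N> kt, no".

21 kt, no

V₁: ΔP = 9, V ≈ 6 × 9^0.656 ≈ 25.36 kt.
V₂: ΔP = 31, V ≈ 6 × 31^0.656 ≈ 57.08 kt.
ΔV over 36 h = 31.72 kt → 24 h equivalent = 31.72 × 24/36 ≈ 21.15 kt.
21 kt < 30 kt ⇒ not rapid intensification.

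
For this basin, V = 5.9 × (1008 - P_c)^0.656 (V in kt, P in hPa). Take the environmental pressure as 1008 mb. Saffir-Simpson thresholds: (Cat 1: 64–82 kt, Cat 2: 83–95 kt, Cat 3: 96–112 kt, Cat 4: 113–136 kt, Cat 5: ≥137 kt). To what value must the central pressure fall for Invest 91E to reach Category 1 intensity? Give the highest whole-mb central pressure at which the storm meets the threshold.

Category 1 begins at V = 64 kt.
Required ΔP = (64/5.9)^(1/0.656) = 10.847^1.524 ≈ 37.87 mb.
P_c ≤ 1008 − 37.87 = 970.13, so the highest integer P_c is 970 mb.

970 mb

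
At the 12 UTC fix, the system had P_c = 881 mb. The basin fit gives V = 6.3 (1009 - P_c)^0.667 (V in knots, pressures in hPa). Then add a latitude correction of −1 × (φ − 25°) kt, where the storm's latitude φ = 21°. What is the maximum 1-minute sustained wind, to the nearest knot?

ΔP = 1009 − 881 = 128 mb.
128^0.667 ≈ 25.440.
V ≈ 6.3 × 25.440 ≈ 160.3 kt.
Latitude correction: −1 × (21 − 25) = 4 kt.
Corrected V ≈ 164.3 kt → 164 kt.

164 kt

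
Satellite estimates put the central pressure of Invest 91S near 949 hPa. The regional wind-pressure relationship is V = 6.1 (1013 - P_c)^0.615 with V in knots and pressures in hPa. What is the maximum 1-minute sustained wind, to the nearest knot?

ΔP = 1013 − 949 = 64 hPa.
64^0.615 ≈ 12.906.
V ≈ 6.1 × 12.906 ≈ 78.7 kt.

79 kt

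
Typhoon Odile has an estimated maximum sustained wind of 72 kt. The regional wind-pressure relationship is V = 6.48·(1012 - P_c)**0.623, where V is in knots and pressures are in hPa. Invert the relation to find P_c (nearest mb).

964 mb

ΔP = (V / 6.48)^(1/0.623) = (72/6.48)^1.605.
72/6.48 = 11.111; 11.111^1.605 ≈ 47.71 mb.
P_c = 1012 − 47.71 = 964.29 ≈ 964 mb.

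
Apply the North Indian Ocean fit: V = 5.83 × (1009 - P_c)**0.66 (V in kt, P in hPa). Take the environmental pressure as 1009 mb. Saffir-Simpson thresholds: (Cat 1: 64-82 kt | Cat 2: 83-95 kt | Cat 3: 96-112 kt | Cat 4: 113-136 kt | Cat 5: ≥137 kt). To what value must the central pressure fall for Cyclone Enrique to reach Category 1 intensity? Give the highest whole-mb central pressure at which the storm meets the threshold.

Category 1 begins at V = 64 kt.
Required ΔP = (64/5.83)^(1/0.66) = 10.978^1.515 ≈ 37.72 mb.
P_c ≤ 1009 − 37.72 = 971.28, so the highest integer P_c is 971 mb.

971 mb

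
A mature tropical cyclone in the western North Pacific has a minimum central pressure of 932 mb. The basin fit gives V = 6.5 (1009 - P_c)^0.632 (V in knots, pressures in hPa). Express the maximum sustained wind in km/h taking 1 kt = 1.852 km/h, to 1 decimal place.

ΔP = 1009 − 932 = 77 mb.
V ≈ 6.5 × 77^0.632 = 6.5 × 15.569 ≈ 101.199 kt.
101.199 × 1.852 ≈ 187.42 km/h → 187.4 km/h.

187.4 km/h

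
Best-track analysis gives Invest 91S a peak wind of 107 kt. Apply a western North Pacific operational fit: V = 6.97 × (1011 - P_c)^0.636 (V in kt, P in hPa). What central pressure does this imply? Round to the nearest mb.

ΔP = (V / 6.97)^(1/0.636) = (107/6.97)^1.572.
107/6.97 = 15.352; 15.352^1.572 ≈ 73.29 mb.
P_c = 1011 − 73.29 = 937.71 ≈ 938 mb.

938 mb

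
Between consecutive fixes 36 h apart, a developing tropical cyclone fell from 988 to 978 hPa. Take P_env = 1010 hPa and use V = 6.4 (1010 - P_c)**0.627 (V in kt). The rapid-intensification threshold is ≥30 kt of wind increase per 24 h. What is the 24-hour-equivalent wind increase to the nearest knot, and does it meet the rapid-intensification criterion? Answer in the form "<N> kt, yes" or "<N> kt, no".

V₁: ΔP = 22, V ≈ 6.4 × 22^0.627 ≈ 44.45 kt.
V₂: ΔP = 32, V ≈ 6.4 × 32^0.627 ≈ 56.22 kt.
ΔV over 36 h = 11.77 kt → 24 h equivalent = 11.77 × 24/36 ≈ 7.85 kt.
8 kt < 30 kt ⇒ not rapid intensification.

8 kt, no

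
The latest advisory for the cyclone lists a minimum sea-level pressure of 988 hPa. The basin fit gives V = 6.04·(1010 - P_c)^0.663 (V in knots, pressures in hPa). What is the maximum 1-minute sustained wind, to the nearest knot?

ΔP = 1010 − 988 = 22 hPa.
22^0.663 ≈ 7.763.
V ≈ 6.04 × 7.763 ≈ 46.9 kt.

47 kt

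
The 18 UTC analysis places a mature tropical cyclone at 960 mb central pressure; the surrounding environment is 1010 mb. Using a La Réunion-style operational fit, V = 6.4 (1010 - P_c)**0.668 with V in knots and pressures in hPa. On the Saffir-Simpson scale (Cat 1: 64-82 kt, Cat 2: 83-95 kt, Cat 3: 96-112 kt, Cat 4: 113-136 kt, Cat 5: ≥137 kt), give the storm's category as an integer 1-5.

ΔP = 1010 − 960 = 50 mb.
V ≈ 6.4 × 50^0.668 = 6.4 × 13.64 ≈ 87 kt.
87 kt falls in the Category 2 band.

2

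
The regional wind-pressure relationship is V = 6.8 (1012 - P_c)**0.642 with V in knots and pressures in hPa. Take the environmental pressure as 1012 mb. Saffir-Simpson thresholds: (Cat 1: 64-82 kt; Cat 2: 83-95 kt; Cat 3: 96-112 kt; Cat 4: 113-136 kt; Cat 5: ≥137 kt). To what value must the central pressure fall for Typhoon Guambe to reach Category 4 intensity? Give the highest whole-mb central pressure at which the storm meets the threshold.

Category 4 begins at V = 113 kt.
Required ΔP = (113/6.8)^(1/0.642) = 16.618^1.558 ≈ 79.65 mb.
P_c ≤ 1012 − 79.65 = 932.35, so the highest integer P_c is 932 mb.

932 mb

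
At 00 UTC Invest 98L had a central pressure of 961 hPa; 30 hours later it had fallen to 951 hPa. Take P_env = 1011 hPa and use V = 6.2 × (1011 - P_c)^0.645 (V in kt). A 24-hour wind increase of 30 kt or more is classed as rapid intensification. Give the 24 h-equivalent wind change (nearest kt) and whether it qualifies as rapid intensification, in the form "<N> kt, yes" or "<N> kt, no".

V₁: ΔP = 50, V ≈ 6.2 × 50^0.645 ≈ 77.31 kt.
V₂: ΔP = 60, V ≈ 6.2 × 60^0.645 ≈ 86.96 kt.
ΔV over 30 h = 9.65 kt → 24 h equivalent = 9.65 × 24/30 ≈ 7.72 kt.
8 kt < 30 kt ⇒ not rapid intensification.

8 kt, no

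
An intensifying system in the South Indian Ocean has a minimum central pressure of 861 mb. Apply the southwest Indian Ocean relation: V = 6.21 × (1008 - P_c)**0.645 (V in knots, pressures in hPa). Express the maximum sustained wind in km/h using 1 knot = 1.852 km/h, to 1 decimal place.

ΔP = 1008 − 861 = 147 mb.
V ≈ 6.21 × 147^0.645 = 6.21 × 24.999 ≈ 155.243 kt.
155.243 × 1.852 ≈ 287.51 km/h → 287.5 km/h.

287.5 km/h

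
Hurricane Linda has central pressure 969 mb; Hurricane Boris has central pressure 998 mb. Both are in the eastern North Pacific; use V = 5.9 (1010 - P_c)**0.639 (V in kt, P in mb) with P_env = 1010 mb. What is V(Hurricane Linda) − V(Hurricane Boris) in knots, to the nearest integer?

34 kt

Hurricane Linda: ΔP = 41; V ≈ 5.9 × 41^0.639 ≈ 63.30 kt.
Hurricane Boris: ΔP = 12; V ≈ 5.9 × 12^0.639 ≈ 28.87 kt.
Difference ≈ 63.30 − 28.87 = 34.43 → 34 kt.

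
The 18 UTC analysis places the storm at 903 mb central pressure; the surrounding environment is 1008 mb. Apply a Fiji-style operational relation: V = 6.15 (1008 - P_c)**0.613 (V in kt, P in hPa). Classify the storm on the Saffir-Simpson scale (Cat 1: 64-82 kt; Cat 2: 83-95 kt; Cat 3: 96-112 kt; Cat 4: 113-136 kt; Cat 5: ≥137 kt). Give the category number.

ΔP = 1008 − 903 = 105 mb.
V ≈ 6.15 × 105^0.613 = 6.15 × 17.34 ≈ 107 kt.
107 kt falls in the Category 3 band.

3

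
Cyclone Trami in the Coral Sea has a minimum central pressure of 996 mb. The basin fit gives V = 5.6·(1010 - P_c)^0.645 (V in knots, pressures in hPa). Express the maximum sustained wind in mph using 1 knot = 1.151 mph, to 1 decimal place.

35.4 mph

ΔP = 1010 − 996 = 14 mb.
V ≈ 5.6 × 14^0.645 = 5.6 × 5.486 ≈ 30.721 kt.
30.721 × 1.151 ≈ 35.36 mph → 35.4 mph.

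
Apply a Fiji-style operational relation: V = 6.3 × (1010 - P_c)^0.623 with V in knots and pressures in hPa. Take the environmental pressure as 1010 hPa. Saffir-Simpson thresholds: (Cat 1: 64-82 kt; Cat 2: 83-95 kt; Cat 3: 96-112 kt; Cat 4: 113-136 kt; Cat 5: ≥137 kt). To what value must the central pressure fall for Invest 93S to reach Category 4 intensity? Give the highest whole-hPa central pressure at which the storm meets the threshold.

907 hPa

Category 4 begins at V = 113 kt.
Required ΔP = (113/6.3)^(1/0.623) = 17.937^1.605 ≈ 102.90 hPa.
P_c ≤ 1010 − 102.90 = 907.10, so the highest integer P_c is 907 hPa.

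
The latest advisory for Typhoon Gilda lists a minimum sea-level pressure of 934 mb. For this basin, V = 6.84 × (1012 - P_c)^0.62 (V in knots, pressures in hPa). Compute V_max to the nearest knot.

102 kt

ΔP = 1012 − 934 = 78 mb.
78^0.62 ≈ 14.897.
V ≈ 6.84 × 14.897 ≈ 101.9 kt.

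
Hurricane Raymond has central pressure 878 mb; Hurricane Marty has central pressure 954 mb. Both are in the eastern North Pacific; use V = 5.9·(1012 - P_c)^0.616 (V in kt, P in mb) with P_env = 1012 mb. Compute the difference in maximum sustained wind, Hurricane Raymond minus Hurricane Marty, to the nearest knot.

49 kt

Hurricane Raymond: ΔP = 134; V ≈ 5.9 × 134^0.616 ≈ 120.54 kt.
Hurricane Marty: ΔP = 58; V ≈ 5.9 × 58^0.616 ≈ 71.97 kt.
Difference ≈ 120.54 − 71.97 = 48.57 → 49 kt.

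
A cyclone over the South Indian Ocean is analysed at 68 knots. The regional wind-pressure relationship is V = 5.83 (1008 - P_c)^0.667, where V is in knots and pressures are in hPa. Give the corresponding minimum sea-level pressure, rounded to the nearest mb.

968 mb

ΔP = (V / 5.83)^(1/0.667) = (68/5.83)^1.499.
68/5.83 = 11.664; 11.664^1.499 ≈ 39.76 mb.
P_c = 1008 − 39.76 = 968.24 ≈ 968 mb.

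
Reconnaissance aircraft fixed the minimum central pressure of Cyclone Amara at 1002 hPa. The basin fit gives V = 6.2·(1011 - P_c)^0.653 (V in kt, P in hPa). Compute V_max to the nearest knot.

26 kt

ΔP = 1011 − 1002 = 9 hPa.
9^0.653 ≈ 4.199.
V ≈ 6.2 × 4.199 ≈ 26.0 kt.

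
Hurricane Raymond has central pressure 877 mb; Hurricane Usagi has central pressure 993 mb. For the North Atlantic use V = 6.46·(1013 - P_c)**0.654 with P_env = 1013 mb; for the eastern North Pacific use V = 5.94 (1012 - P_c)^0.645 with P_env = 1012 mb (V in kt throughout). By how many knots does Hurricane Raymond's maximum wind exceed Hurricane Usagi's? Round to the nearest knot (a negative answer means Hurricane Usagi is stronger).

121 kt

Hurricane Raymond: ΔP = 136; V ≈ 6.46 × 136^0.654 ≈ 160.53 kt.
Hurricane Usagi: ΔP = 19; V ≈ 5.94 × 19^0.645 ≈ 39.68 kt.
Difference ≈ 160.53 − 39.68 = 120.85 → 121 kt.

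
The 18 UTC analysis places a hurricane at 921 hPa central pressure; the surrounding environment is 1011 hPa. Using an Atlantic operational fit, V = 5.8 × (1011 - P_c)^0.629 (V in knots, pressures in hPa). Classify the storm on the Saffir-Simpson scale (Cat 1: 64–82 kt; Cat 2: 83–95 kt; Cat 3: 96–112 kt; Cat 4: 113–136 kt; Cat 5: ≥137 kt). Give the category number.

ΔP = 1011 − 921 = 90 hPa.
V ≈ 5.8 × 90^0.629 = 5.8 × 16.95 ≈ 98 kt.
98 kt falls in the Category 3 band.

3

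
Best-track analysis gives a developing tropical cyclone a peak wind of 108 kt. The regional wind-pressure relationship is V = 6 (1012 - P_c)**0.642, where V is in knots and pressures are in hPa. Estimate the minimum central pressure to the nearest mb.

922 mb

ΔP = (V / 6)^(1/0.642) = (108/6)^1.558.
108/6 = 18.000; 18.000^1.558 ≈ 90.21 mb.
P_c = 1012 − 90.21 = 921.79 ≈ 922 mb.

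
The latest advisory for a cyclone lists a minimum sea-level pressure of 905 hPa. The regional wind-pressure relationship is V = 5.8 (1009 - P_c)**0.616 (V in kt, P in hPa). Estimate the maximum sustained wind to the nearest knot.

ΔP = 1009 − 905 = 104 hPa.
104^0.616 ≈ 17.478.
V ≈ 5.8 × 17.478 ≈ 101.4 kt.

101 kt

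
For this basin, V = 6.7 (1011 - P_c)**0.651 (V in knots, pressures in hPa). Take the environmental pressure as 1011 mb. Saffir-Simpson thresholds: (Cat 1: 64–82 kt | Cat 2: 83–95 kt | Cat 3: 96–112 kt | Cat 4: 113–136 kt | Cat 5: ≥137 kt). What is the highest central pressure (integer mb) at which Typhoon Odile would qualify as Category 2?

963 mb

Category 2 begins at V = 83 kt.
Required ΔP = (83/6.7)^(1/0.651) = 12.388^1.536 ≈ 47.75 mb.
P_c ≤ 1011 − 47.75 = 963.25, so the highest integer P_c is 963 mb.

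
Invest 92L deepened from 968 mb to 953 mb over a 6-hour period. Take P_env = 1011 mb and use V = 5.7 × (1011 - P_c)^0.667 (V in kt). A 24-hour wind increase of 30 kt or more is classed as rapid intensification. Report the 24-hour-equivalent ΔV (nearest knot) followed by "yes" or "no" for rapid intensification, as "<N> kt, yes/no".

V₁: ΔP = 43, V ≈ 5.7 × 43^0.667 ≈ 70.05 kt.
V₂: ΔP = 58, V ≈ 5.7 × 58^0.667 ≈ 85.52 kt.
ΔV over 6 h = 15.47 kt → 24 h equivalent = 15.47 × 24/6 ≈ 61.88 kt.
62 kt ≥ 30 kt ⇒ rapid intensification.

62 kt, yes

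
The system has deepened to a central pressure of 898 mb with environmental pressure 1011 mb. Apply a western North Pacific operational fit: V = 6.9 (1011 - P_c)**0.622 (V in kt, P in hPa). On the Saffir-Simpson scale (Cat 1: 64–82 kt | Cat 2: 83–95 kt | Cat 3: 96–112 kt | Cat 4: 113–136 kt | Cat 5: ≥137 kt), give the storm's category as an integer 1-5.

ΔP = 1011 − 898 = 113 mb.
V ≈ 6.9 × 113^0.622 = 6.9 × 18.92 ≈ 131 kt.
131 kt falls in the Category 4 band.

4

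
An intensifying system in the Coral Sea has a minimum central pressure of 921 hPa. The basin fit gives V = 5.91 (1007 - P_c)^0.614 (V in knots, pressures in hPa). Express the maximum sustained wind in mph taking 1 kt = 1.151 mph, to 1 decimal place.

ΔP = 1007 − 921 = 86 hPa.
V ≈ 5.91 × 86^0.614 = 5.91 × 15.409 ≈ 91.069 kt.
91.069 × 1.151 ≈ 104.82 mph → 104.8 mph.

104.8 mph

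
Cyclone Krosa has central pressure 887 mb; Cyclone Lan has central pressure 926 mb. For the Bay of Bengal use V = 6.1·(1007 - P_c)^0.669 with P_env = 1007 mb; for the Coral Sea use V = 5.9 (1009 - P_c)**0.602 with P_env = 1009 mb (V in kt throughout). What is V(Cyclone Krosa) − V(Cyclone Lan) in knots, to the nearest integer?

Cyclone Krosa: ΔP = 120; V ≈ 6.1 × 120^0.669 ≈ 150.07 kt.
Cyclone Lan: ΔP = 83; V ≈ 5.9 × 83^0.602 ≈ 84.36 kt.
Difference ≈ 150.07 − 84.36 = 65.71 → 66 kt.

66 kt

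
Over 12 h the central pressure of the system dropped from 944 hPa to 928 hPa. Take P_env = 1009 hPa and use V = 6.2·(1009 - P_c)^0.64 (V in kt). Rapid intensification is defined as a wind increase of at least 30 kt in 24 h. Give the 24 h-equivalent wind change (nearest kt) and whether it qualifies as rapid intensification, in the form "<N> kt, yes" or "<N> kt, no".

27 kt, no

V₁: ΔP = 65, V ≈ 6.2 × 65^0.64 ≈ 89.67 kt.
V₂: ΔP = 81, V ≈ 6.2 × 81^0.64 ≈ 103.23 kt.
ΔV over 12 h = 13.56 kt → 24 h equivalent = 13.56 × 24/12 ≈ 27.12 kt.
27 kt < 30 kt ⇒ not rapid intensification.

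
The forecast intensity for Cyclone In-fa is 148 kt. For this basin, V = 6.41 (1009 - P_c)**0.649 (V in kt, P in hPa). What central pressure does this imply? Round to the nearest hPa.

ΔP = (V / 6.41)^(1/0.649) = (148/6.41)^1.541.
148/6.41 = 23.089; 23.089^1.541 ≈ 126.12 hPa.
P_c = 1009 − 126.12 = 882.88 ≈ 883 hPa.

883 hPa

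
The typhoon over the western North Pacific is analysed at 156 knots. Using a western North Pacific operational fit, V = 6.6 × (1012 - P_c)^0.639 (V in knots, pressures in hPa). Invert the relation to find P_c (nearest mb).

871 mb

ΔP = (V / 6.6)^(1/0.639) = (156/6.6)^1.565.
156/6.6 = 23.636; 23.636^1.565 ≈ 141.12 mb.
P_c = 1012 − 141.12 = 870.88 ≈ 871 mb.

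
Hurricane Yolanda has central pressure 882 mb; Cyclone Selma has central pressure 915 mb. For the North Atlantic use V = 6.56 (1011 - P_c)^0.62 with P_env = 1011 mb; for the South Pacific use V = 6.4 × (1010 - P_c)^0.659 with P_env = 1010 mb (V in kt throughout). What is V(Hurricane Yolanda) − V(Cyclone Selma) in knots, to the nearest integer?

5 kt

Hurricane Yolanda: ΔP = 129; V ≈ 6.56 × 129^0.62 ≈ 133.50 kt.
Cyclone Selma: ΔP = 95; V ≈ 6.4 × 95^0.659 ≈ 128.68 kt.
Difference ≈ 133.50 − 128.68 = 4.82 → 5 kt.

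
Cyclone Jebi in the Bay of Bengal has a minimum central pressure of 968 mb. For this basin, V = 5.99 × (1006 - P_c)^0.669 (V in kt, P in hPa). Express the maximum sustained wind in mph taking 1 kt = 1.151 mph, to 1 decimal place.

78.6 mph

ΔP = 1006 − 968 = 38 mb.
V ≈ 5.99 × 38^0.669 = 5.99 × 11.399 ≈ 68.281 kt.
68.281 × 1.151 ≈ 78.59 mph → 78.6 mph.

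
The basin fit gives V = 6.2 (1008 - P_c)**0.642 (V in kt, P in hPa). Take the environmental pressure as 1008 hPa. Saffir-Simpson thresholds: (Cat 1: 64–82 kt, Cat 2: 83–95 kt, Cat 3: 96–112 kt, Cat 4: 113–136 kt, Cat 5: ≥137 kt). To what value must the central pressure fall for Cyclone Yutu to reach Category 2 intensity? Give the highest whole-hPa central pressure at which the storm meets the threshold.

Category 2 begins at V = 83 kt.
Required ΔP = (83/6.2)^(1/0.642) = 13.387^1.558 ≈ 56.88 hPa.
P_c ≤ 1008 − 56.88 = 951.12, so the highest integer P_c is 951 hPa.

951 hPa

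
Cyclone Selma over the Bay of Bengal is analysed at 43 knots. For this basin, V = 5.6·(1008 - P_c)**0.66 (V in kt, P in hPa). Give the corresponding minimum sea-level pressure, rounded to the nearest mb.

ΔP = (V / 5.6)^(1/0.66) = (43/5.6)^1.515.
43/5.6 = 7.679; 7.679^1.515 ≈ 21.94 mb.
P_c = 1008 − 21.94 = 986.06 ≈ 986 mb.

986 mb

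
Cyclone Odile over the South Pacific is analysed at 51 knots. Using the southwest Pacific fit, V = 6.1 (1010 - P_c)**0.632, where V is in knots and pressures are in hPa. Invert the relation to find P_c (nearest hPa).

ΔP = (V / 6.1)^(1/0.632) = (51/6.1)^1.582.
51/6.1 = 8.361; 8.361^1.582 ≈ 28.79 hPa.
P_c = 1010 − 28.79 = 981.21 ≈ 981 hPa.

981 hPa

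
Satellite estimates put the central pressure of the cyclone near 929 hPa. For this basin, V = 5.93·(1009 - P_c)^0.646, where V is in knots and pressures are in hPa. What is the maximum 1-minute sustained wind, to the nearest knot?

ΔP = 1009 − 929 = 80 hPa.
80^0.646 ≈ 16.959.
V ≈ 5.93 × 16.959 ≈ 100.6 kt.

101 kt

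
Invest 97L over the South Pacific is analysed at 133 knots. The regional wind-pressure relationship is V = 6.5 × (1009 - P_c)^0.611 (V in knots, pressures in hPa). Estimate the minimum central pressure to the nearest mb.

869 mb

ΔP = (V / 6.5)^(1/0.611) = (133/6.5)^1.637.
133/6.5 = 20.462; 20.462^1.637 ≈ 139.82 mb.
P_c = 1009 − 139.82 = 869.18 ≈ 869 mb.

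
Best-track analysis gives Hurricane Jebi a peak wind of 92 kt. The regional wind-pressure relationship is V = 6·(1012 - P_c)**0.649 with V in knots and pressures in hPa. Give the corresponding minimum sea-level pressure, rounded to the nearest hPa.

ΔP = (V / 6)^(1/0.649) = (92/6)^1.541.
92/6 = 15.333; 15.333^1.541 ≈ 67.12 hPa.
P_c = 1012 − 67.12 = 944.88 ≈ 945 hPa.

945 hPa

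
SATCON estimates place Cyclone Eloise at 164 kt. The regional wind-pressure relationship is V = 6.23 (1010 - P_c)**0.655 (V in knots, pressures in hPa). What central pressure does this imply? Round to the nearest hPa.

ΔP = (V / 6.23)^(1/0.655) = (164/6.23)^1.527.
164/6.23 = 26.324; 26.324^1.527 ≈ 147.39 hPa.
P_c = 1010 − 147.39 = 862.61 ≈ 863 hPa.

863 hPa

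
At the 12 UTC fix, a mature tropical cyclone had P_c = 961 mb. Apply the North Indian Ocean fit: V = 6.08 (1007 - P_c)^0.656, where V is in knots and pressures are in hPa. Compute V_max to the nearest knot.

75 kt

ΔP = 1007 − 961 = 46 mb.
46^0.656 ≈ 12.324.
V ≈ 6.08 × 12.324 ≈ 74.9 kt.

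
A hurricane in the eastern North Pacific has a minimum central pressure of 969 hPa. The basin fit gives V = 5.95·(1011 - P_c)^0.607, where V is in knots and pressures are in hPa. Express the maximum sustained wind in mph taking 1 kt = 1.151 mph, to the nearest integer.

ΔP = 1011 − 969 = 42 hPa.
V ≈ 5.95 × 42^0.607 = 5.95 × 9.667 ≈ 57.521 kt.
57.521 × 1.151 ≈ 66.21 mph → 66 mph.

66 mph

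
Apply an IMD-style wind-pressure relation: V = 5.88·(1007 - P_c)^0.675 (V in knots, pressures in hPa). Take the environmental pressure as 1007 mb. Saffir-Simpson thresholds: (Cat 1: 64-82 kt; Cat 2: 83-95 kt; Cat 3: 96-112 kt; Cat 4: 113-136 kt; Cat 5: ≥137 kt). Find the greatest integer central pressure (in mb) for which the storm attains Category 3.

Category 3 begins at V = 96 kt.
Required ΔP = (96/5.88)^(1/0.675) = 16.327^1.481 ≈ 62.64 mb.
P_c ≤ 1007 − 62.64 = 944.36, so the highest integer P_c is 944 mb.

944 mb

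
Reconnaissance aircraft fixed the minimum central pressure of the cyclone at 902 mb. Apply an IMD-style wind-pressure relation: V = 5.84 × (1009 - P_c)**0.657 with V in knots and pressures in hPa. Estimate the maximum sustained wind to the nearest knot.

126 kt

ΔP = 1009 − 902 = 107 mb.
107^0.657 ≈ 21.543.
V ≈ 5.84 × 21.543 ≈ 125.8 kt.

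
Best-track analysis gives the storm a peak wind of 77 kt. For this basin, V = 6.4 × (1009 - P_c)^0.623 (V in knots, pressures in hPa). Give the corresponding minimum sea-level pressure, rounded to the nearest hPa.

ΔP = (V / 6.4)^(1/0.623) = (77/6.4)^1.605.
77/6.4 = 12.031; 12.031^1.605 ≈ 54.21 hPa.
P_c = 1009 − 54.21 = 954.79 ≈ 955 hPa.

955 hPa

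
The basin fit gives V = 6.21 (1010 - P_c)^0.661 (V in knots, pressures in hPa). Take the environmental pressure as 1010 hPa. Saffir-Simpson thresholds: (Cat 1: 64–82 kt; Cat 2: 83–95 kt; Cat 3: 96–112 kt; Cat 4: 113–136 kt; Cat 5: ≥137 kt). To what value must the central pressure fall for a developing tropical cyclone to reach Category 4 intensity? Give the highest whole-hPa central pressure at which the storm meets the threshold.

Category 4 begins at V = 113 kt.
Required ΔP = (113/6.21)^(1/0.661) = 18.196^1.513 ≈ 80.57 hPa.
P_c ≤ 1010 − 80.57 = 929.43, so the highest integer P_c is 929 hPa.

929 hPa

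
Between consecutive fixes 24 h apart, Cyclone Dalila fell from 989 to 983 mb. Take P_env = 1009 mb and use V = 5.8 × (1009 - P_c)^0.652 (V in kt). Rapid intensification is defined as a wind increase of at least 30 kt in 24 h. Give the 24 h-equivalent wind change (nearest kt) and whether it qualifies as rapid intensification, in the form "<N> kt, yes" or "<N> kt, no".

8 kt, no

V₁: ΔP = 20, V ≈ 5.8 × 20^0.652 ≈ 40.90 kt.
V₂: ΔP = 26, V ≈ 5.8 × 26^0.652 ≈ 48.53 kt.
ΔV over 24 h = 7.63 kt → 24 h equivalent = 7.63 × 24/24 ≈ 7.63 kt.
8 kt < 30 kt ⇒ not rapid intensification.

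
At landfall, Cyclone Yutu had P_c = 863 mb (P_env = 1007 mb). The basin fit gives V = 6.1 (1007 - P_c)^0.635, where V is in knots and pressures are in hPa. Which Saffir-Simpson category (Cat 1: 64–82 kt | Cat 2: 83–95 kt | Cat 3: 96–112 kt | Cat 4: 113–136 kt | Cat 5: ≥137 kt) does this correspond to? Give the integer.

ΔP = 1007 − 863 = 144 mb.
V ≈ 6.1 × 144^0.635 = 6.1 × 23.47 ≈ 143 kt.
143 kt falls in the Category 5 band.

5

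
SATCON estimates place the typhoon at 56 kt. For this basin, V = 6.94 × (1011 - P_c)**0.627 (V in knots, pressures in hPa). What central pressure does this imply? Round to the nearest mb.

983 mb

ΔP = (V / 6.94)^(1/0.627) = (56/6.94)^1.595.
56/6.94 = 8.069; 8.069^1.595 ≈ 27.94 mb.
P_c = 1011 − 27.94 = 983.06 ≈ 983 mb.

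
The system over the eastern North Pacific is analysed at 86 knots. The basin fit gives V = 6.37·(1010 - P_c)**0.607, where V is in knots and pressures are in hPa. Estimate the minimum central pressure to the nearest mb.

937 mb

ΔP = (V / 6.37)^(1/0.607) = (86/6.37)^1.647.
86/6.37 = 13.501; 13.501^1.647 ≈ 72.81 mb.
P_c = 1010 − 72.81 = 937.19 ≈ 937 mb.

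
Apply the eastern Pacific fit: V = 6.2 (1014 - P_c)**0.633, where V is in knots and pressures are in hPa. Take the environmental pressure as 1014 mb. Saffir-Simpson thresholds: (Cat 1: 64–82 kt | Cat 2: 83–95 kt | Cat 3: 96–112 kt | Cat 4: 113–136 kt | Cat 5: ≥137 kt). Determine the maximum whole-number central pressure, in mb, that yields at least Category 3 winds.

938 mb

Category 3 begins at V = 96 kt.
Required ΔP = (96/6.2)^(1/0.633) = 15.484^1.580 ≈ 75.81 mb.
P_c ≤ 1014 − 75.81 = 938.19, so the highest integer P_c is 938 mb.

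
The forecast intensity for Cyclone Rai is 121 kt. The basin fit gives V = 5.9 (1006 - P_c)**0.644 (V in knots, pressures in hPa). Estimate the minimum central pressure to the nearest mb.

897 mb

ΔP = (V / 5.9)^(1/0.644) = (121/5.9)^1.553.
121/5.9 = 20.508; 20.508^1.553 ≈ 108.93 mb.
P_c = 1006 − 108.93 = 897.07 ≈ 897 mb.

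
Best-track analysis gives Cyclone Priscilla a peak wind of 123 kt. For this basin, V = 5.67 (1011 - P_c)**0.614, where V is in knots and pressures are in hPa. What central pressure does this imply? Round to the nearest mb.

ΔP = (V / 5.67)^(1/0.614) = (123/5.67)^1.629.
123/5.67 = 21.693; 21.693^1.629 ≈ 150.11 mb.
P_c = 1011 − 150.11 = 860.89 ≈ 861 mb.

861 mb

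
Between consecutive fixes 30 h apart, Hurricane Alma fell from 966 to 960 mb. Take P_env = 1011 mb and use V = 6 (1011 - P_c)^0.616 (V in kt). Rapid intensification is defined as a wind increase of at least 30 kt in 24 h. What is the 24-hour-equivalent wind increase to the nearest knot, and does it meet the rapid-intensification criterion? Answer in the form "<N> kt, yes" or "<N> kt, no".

4 kt, no

V₁: ΔP = 45, V ≈ 6 × 45^0.616 ≈ 62.59 kt.
V₂: ΔP = 51, V ≈ 6 × 51^0.616 ≈ 67.61 kt.
ΔV over 30 h = 5.02 kt → 24 h equivalent = 5.02 × 24/30 ≈ 4.02 kt.
4 kt < 30 kt ⇒ not rapid intensification.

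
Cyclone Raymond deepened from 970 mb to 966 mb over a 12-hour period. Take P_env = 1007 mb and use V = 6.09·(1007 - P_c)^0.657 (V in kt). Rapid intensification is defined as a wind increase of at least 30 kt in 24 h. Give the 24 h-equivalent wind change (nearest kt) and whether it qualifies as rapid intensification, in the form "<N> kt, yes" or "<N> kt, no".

V₁: ΔP = 37, V ≈ 6.09 × 37^0.657 ≈ 65.30 kt.
V₂: ΔP = 41, V ≈ 6.09 × 41^0.657 ≈ 69.86 kt.
ΔV over 12 h = 4.56 kt → 24 h equivalent = 4.56 × 24/12 ≈ 9.12 kt.
9 kt < 30 kt ⇒ not rapid intensification.

9 kt, no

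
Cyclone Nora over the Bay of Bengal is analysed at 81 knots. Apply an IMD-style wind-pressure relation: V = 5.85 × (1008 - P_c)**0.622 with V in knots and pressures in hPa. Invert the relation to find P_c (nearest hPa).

940 hPa

ΔP = (V / 5.85)^(1/0.622) = (81/5.85)^1.608.
81/5.85 = 13.846; 13.846^1.608 ≈ 68.38 hPa.
P_c = 1008 − 68.38 = 939.62 ≈ 940 hPa.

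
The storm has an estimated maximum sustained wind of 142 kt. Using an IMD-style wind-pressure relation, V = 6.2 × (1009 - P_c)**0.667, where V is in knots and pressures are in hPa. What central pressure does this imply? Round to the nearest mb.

ΔP = (V / 6.2)^(1/0.667) = (142/6.2)^1.499.
142/6.2 = 22.903; 22.903^1.499 ≈ 109.35 mb.
P_c = 1009 − 109.35 = 899.65 ≈ 900 mb.

900 mb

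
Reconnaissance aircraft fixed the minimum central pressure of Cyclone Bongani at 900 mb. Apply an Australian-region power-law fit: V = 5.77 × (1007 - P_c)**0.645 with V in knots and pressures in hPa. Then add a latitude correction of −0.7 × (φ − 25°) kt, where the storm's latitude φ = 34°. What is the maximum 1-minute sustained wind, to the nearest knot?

ΔP = 1007 − 900 = 107 mb.
107^0.645 ≈ 20.368.
V ≈ 5.77 × 20.368 ≈ 117.5 kt.
Latitude correction: −0.7 × (34 − 25) = -6.3 kt.
Corrected V ≈ 111.2 kt → 111 kt.

111 kt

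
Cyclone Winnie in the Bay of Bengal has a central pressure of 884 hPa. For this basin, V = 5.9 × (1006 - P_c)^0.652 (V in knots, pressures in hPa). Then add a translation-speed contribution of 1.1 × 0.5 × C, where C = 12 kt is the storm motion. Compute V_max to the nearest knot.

ΔP = 1006 − 884 = 122 hPa.
122^0.652 ≈ 22.925.
V ≈ 5.9 × 22.925 ≈ 135.3 kt.
Translation term: 1.1 × 0.5 × 12 = 6.6 kt.
Corrected V ≈ 141.9 kt → 142 kt.

142 kt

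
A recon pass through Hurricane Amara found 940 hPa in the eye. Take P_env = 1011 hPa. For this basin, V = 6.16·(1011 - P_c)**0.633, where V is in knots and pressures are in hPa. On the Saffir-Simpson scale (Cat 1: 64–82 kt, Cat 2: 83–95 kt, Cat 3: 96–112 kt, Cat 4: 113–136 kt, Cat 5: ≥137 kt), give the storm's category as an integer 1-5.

2

ΔP = 1011 − 940 = 71 hPa.
V ≈ 6.16 × 71^0.633 = 6.16 × 14.85 ≈ 92 kt.
92 kt falls in the Category 2 band.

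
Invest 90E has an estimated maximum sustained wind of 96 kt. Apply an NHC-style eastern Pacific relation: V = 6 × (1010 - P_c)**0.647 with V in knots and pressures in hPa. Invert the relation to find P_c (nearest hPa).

ΔP = (V / 6)^(1/0.647) = (96/6)^1.546.
96/6 = 16.000; 16.000^1.546 ≈ 72.62 hPa.
P_c = 1010 − 72.62 = 937.38 ≈ 937 hPa.

937 hPa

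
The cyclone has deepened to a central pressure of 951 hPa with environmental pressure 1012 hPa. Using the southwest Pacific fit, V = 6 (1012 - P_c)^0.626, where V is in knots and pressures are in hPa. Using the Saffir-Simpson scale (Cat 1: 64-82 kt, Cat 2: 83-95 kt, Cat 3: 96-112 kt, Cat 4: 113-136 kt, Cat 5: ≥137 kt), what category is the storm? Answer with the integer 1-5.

ΔP = 1012 − 951 = 61 hPa.
V ≈ 6 × 61^0.626 = 6 × 13.11 ≈ 79 kt.
79 kt falls in the Category 1 band.

1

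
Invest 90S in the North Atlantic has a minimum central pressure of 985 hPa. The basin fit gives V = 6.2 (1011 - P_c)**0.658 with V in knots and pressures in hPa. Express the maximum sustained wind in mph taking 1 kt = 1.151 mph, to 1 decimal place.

ΔP = 1011 − 985 = 26 hPa.
V ≈ 6.2 × 26^0.658 = 6.2 × 8.532 ≈ 52.899 kt.
52.899 × 1.151 ≈ 60.89 mph → 60.9 mph.

60.9 mph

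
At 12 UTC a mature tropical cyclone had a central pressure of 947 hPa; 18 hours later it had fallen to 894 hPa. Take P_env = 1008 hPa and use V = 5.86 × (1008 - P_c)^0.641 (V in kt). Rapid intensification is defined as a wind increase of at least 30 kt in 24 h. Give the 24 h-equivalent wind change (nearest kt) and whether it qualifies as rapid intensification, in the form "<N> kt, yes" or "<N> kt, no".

V₁: ΔP = 61, V ≈ 5.86 × 61^0.641 ≈ 81.71 kt.
V₂: ΔP = 114, V ≈ 5.86 × 114^0.641 ≈ 122.00 kt.
ΔV over 18 h = 40.29 kt → 24 h equivalent = 40.29 × 24/18 ≈ 53.72 kt.
54 kt ≥ 30 kt ⇒ rapid intensification.

54 kt, yes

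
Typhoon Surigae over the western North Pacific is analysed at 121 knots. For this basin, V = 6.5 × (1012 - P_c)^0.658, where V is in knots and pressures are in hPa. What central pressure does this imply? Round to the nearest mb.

927 mb

ΔP = (V / 6.5)^(1/0.658) = (121/6.5)^1.520.
121/6.5 = 18.615; 18.615^1.520 ≈ 85.09 mb.
P_c = 1012 − 85.09 = 926.91 ≈ 927 mb.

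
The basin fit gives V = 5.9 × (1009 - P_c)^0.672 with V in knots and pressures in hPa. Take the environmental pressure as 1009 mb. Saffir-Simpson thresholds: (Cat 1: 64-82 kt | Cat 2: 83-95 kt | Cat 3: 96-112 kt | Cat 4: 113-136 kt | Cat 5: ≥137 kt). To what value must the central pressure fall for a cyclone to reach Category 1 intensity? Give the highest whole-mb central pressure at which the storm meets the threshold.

974 mb

Category 1 begins at V = 64 kt.
Required ΔP = (64/5.9)^(1/0.672) = 10.847^1.488 ≈ 34.73 mb.
P_c ≤ 1009 − 34.73 = 974.27, so the highest integer P_c is 974 mb.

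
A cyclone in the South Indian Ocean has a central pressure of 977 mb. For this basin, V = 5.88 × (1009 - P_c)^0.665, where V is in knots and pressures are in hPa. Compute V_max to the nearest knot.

ΔP = 1009 − 977 = 32 mb.
32^0.665 ≈ 10.021.
V ≈ 5.88 × 10.021 ≈ 58.9 kt.

59 kt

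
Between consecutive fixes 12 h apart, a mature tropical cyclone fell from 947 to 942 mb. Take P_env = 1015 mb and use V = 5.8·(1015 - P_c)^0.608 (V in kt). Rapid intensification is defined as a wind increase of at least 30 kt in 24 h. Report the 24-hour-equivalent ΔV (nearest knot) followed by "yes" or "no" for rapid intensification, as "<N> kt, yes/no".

7 kt, no

V₁: ΔP = 68, V ≈ 5.8 × 68^0.608 ≈ 75.44 kt.
V₂: ΔP = 73, V ≈ 5.8 × 73^0.608 ≈ 78.76 kt.
ΔV over 12 h = 3.32 kt → 24 h equivalent = 3.32 × 24/12 ≈ 6.64 kt.
7 kt < 30 kt ⇒ not rapid intensification.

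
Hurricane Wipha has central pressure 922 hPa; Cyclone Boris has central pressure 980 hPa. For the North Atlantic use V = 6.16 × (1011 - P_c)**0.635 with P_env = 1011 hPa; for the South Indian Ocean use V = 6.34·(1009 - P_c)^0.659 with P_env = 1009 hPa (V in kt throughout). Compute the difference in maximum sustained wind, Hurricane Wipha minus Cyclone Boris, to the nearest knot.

Hurricane Wipha: ΔP = 89; V ≈ 6.16 × 89^0.635 ≈ 106.52 kt.
Cyclone Boris: ΔP = 29; V ≈ 6.34 × 29^0.659 ≈ 58.32 kt.
Difference ≈ 106.52 − 58.32 = 48.20 → 48 kt.

48 kt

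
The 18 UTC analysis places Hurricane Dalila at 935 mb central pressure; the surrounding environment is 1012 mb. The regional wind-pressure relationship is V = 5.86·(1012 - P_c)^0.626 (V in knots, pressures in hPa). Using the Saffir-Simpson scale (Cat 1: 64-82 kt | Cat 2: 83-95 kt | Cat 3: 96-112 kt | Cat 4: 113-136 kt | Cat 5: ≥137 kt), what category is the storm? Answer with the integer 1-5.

2

ΔP = 1012 − 935 = 77 mb.
V ≈ 5.86 × 77^0.626 = 5.86 × 15.17 ≈ 89 kt.
89 kt falls in the Category 2 band.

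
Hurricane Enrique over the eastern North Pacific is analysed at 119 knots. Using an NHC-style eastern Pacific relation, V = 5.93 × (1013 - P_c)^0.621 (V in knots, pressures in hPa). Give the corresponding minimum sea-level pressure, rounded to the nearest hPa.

ΔP = (V / 5.93)^(1/0.621) = (119/5.93)^1.610.
119/5.93 = 20.067; 20.067^1.610 ≈ 125.14 hPa.
P_c = 1013 − 125.14 = 887.86 ≈ 888 hPa.

888 hPa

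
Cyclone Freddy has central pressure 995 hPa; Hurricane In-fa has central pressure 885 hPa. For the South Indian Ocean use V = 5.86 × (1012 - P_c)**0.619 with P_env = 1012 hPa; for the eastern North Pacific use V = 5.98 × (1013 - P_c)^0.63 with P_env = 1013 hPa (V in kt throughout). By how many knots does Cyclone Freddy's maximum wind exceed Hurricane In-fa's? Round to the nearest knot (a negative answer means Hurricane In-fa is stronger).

Cyclone Freddy: ΔP = 17; V ≈ 5.86 × 17^0.619 ≈ 33.85 kt.
Hurricane In-fa: ΔP = 128; V ≈ 5.98 × 128^0.63 ≈ 127.13 kt.
Difference ≈ 33.85 − 127.13 = -93.28 → -93 kt.

-93 kt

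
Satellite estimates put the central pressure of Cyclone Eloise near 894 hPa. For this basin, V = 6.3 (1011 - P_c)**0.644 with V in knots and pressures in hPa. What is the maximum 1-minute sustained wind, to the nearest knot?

ΔP = 1011 − 894 = 117 hPa.
117^0.644 ≈ 21.474.
V ≈ 6.3 × 21.474 ≈ 135.3 kt.

135 kt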